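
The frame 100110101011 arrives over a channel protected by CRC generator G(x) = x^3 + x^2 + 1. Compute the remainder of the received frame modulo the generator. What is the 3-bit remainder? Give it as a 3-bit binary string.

001

Modulo-2 division of 100110101011 by 1101:
  pos 0: 1001 XOR 1101 = 0100
  pos 1: 1001 XOR 1101 = 0100
  pos 2: 1000 XOR 1101 = 0101
  pos 3: 1011 XOR 1101 = 0110
  pos 4: 1100 XOR 1101 = 0001
  pos 7: 1101 XOR 1101 = 0000
Remainder = 001 (nonzero — an error is detected).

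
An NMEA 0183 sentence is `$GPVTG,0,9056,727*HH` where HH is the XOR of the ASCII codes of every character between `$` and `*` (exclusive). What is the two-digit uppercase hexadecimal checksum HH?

76

XOR the ASCII codes of the payload characters:
  'G' = 0x47 → acc = 0x47
  'P' = 0x50 → acc = 0x17
  'V' = 0x56 → acc = 0x41
  'T' = 0x54 → acc = 0x15
  'G' = 0x47 → acc = 0x52
  ',' = 0x2C → acc = 0x7E
  '0' = 0x30 → acc = 0x4E
  ',' = 0x2C → acc = 0x62
  '9' = 0x39 → acc = 0x5B
  '0' = 0x30 → acc = 0x6B
  '5' = 0x35 → acc = 0x5E
  '6' = 0x36 → acc = 0x68
  ',' = 0x2C → acc = 0x44
  '7' = 0x37 → acc = 0x73
  '2' = 0x32 → acc = 0x41
  '7' = 0x37 → acc = 0x76
Checksum = 0x76.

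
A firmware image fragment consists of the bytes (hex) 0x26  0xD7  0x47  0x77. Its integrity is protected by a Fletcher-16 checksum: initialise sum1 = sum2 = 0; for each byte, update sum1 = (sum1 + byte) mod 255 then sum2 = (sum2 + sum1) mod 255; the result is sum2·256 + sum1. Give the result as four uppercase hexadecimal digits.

Running sums (mod 255):
  after byte 0 (0x26): sum1=38, sum2=38
  after byte 1 (0xD7): sum1=253, sum2=36
  after byte 2 (0x47): sum1=69, sum2=105
  after byte 3 (0x77): sum1=188, sum2=38
Checksum = sum2·256 + sum1 = 38·256 + 188 = 9916 = 0x26BC.

26BC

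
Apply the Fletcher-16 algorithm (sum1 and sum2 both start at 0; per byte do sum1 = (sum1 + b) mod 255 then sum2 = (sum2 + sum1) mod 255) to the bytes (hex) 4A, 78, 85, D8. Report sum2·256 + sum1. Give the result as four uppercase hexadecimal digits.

Running sums (mod 255):
  after byte 0 (4A): sum1=74, sum2=74
  after byte 1 (78): sum1=194, sum2=13
  after byte 2 (85): sum1=72, sum2=85
  after byte 3 (D8): sum1=33, sum2=118
Checksum = sum2·256 + sum1 = 118·256 + 33 = 30241 = 0x7621.

7621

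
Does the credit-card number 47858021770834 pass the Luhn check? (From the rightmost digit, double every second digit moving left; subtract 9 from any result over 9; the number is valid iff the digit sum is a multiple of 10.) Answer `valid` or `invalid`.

From the right, keep odd positions and double even positions (subtract 9 from any doubled value over 9):
  doubled (positions 2,4,...): 6 0 5 4 7 7 8 → sum 37
  kept (positions 1,3,...): 4 8 7 1 0 5 7 → sum 32
Total = 69.
69 mod 10 = 9, so the number is invalid.

invalid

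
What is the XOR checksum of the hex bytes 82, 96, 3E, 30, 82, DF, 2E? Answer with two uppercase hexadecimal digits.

XOR the bytes together:
  start with 0x82
  0x82 ⊕ 0x96 = 0x14
  0x14 ⊕ 0x3E = 0x2A
  0x2A ⊕ 0x30 = 0x1A
  0x1A ⊕ 0x82 = 0x98
  0x98 ⊕ 0xDF = 0x47
  0x47 ⊕ 0x2E = 0x69

69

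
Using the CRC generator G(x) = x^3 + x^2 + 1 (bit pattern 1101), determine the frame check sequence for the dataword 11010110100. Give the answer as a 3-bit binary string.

000

Append 3 zeros: 11010110100000. Divide by 1101 (XOR where the leading bit is 1):
  pos 0: 1101 XOR 1101 = 0000
  pos 5: 1101 XOR 1101 = 0000
Remainder (last 3 bits) = 000. This is the CRC / FCS.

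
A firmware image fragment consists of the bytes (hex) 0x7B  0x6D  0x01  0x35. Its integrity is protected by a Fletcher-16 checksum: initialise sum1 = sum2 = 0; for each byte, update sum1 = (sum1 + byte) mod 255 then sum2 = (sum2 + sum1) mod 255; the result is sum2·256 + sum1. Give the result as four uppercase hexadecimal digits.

6D1F

Running sums (mod 255):
  after byte 0 (0x7B): sum1=123, sum2=123
  after byte 1 (0x6D): sum1=232, sum2=100
  after byte 2 (0x01): sum1=233, sum2=78
  after byte 3 (0x35): sum1=31, sum2=109
Checksum = sum2·256 + sum1 = 109·256 + 31 = 27935 = 0x6D1F.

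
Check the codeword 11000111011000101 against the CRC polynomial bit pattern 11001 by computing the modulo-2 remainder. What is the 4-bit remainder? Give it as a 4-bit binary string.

1100

Modulo-2 division of 11000111011000101 by 11001:
  pos 0: 11000 XOR 11001 = 00001
  pos 4: 11110 XOR 11001 = 00111
  pos 6: 11111 XOR 11001 = 00110
  pos 8: 11000 XOR 11001 = 00001
  pos 12: 10101 XOR 11001 = 01100
Remainder = 1100 (nonzero — an error is detected).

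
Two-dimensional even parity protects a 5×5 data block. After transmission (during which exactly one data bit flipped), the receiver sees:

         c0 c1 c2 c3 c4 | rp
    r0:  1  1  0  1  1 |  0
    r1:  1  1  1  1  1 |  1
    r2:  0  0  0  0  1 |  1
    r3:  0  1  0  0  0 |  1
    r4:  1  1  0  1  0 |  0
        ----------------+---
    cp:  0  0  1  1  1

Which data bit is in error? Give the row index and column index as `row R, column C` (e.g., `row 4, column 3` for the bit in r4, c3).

row 4, column 0

Recompute each row's even parity and compare to rp:
  r0: data parity 0, sent rp 0 → ok
  r1: data parity 1, sent rp 1 → ok
  r2: data parity 1, sent rp 1 → ok
  r3: data parity 1, sent rp 1 → ok
  r4: data parity 1, sent rp 0 → mismatch
Recompute each column's even parity and compare to cp:
  c0: data parity 1, sent cp 0 → mismatch
  c1: data parity 0, sent cp 0 → ok
  c2: data parity 1, sent cp 1 → ok
  c3: data parity 1, sent cp 1 → ok
  c4: data parity 1, sent cp 1 → ok
Exactly one row (r4) and one column (c0) fail → the flipped bit is at their intersection.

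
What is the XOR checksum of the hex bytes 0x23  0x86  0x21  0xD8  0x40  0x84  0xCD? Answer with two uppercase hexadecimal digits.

XOR the bytes together:
  start with 0x23
  0x23 ⊕ 0x86 = 0xA5
  0xA5 ⊕ 0x21 = 0x84
  0x84 ⊕ 0xD8 = 0x5C
  0x5C ⊕ 0x40 = 0x1C
  0x1C ⊕ 0x84 = 0x98
  0x98 ⊕ 0xCD = 0x55

55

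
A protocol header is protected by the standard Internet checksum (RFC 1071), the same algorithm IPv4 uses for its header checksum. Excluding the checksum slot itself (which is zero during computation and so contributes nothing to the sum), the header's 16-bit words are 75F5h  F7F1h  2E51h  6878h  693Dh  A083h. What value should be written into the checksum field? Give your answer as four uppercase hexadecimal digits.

One's-complement addition (fold any carry out of bit 15 back into bit 0):
  0x75F5 + 0xF7F1 = 0x16DE6 → wrap carry → 0x6DE7
  0x6DE7 + 0x2E51 = 0x09C38
  0x9C38 + 0x6878 = 0x104B0 → wrap carry → 0x04B1
  0x04B1 + 0x693D = 0x06DEE
  0x6DEE + 0xA083 = 0x10E71 → wrap carry → 0x0E72
One's-complement sum = 0x0E72.
Checksum = ~0x0E72 & 0xFFFF = 0xF18D.

F18D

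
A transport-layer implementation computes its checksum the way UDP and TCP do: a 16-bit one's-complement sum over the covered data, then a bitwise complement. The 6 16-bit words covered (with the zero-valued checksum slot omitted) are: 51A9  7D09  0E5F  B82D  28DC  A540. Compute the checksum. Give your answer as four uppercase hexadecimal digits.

9CA3

One's-complement addition (fold any carry out of bit 15 back into bit 0):
  0x51A9 + 0x7D09 = 0x0CEB2
  0xCEB2 + 0x0E5F = 0x0DD11
  0xDD11 + 0xB82D = 0x1953E → wrap carry → 0x953F
  0x953F + 0x28DC = 0x0BE1B
  0xBE1B + 0xA540 = 0x1635B → wrap carry → 0x635C
One's-complement sum = 0x635C.
Checksum = ~0x635C & 0xFFFF = 0x9CA3.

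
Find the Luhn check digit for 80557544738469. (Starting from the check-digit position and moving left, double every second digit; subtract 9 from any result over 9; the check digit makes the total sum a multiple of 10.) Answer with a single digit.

2

Partial digits right→left: 9 6 4 8 3 7 4 4 5 7 5 5 0 8
Double every second digit counting from the check-digit position (so the 1st, 3rd, 5th, ... of the partial from the right).
  doubled (with −9 where >9): 9 8 6 8 1 1 0 → sum 33
  kept as-is: 6 8 7 4 7 5 8 → sum 45
Total = 33 + 45 = 78.
Check digit = (10 − (78 mod 10)) mod 10 = 2.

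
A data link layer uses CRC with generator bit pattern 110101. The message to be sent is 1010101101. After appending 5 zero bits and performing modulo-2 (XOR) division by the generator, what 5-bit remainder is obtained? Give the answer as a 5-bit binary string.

01001

Append 5 zeros: 101010110100000. Divide by 110101 (XOR where the leading bit is 1):
  pos 0: 101010 XOR 110101 = 011111
  pos 1: 111111 XOR 110101 = 001010
  pos 3: 101010 XOR 110101 = 011111
  pos 4: 111111 XOR 110101 = 001010
  pos 6: 101000 XOR 110101 = 011101
  pos 7: 111010 XOR 110101 = 001111
  pos 9: 111100 XOR 110101 = 001001
Remainder (last 5 bits) = 01001. This is the CRC / FCS.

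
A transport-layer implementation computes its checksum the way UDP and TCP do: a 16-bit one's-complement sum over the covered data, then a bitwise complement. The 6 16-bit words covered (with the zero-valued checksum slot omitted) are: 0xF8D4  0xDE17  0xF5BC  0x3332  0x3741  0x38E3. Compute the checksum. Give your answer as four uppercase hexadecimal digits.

One's-complement addition (fold any carry out of bit 15 back into bit 0):
  0xF8D4 + 0xDE17 = 0x1D6EB → wrap carry → 0xD6EC
  0xD6EC + 0xF5BC = 0x1CCA8 → wrap carry → 0xCCA9
  0xCCA9 + 0x3332 = 0x0FFDB
  0xFFDB + 0x3741 = 0x1371C → wrap carry → 0x371D
  0x371D + 0x38E3 = 0x07000
One's-complement sum = 0x7000.
Checksum = ~0x7000 & 0xFFFF = 0x8FFF.

8FFF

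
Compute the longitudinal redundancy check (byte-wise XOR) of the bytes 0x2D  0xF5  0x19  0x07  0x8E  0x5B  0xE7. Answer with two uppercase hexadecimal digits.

XOR the bytes together:
  start with 0x2D
  0x2D ⊕ 0xF5 = 0xD8
  0xD8 ⊕ 0x19 = 0xC1
  0xC1 ⊕ 0x07 = 0xC6
  0xC6 ⊕ 0x8E = 0x48
  0x48 ⊕ 0x5B = 0x13
  0x13 ⊕ 0xE7 = 0xF4

F4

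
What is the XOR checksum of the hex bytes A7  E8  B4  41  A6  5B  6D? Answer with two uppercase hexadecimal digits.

XOR the bytes together:
  start with 0xA7
  0xA7 ⊕ 0xE8 = 0x4F
  0x4F ⊕ 0xB4 = 0xFB
  0xFB ⊕ 0x41 = 0xBA
  0xBA ⊕ 0xA6 = 0x1C
  0x1C ⊕ 0x5B = 0x47
  0x47 ⊕ 0x6D = 0x2A

2A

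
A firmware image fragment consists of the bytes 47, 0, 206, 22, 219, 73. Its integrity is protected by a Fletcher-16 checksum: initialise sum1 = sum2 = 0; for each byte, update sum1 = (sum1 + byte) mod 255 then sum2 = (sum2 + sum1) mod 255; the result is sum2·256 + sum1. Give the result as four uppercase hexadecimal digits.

9939

Running sums (mod 255):
  after byte 0 (47): sum1=47, sum2=47
  after byte 1 (0): sum1=47, sum2=94
  after byte 2 (206): sum1=253, sum2=92
  after byte 3 (22): sum1=20, sum2=112
  after byte 4 (219): sum1=239, sum2=96
  after byte 5 (73): sum1=57, sum2=153
Checksum = sum2·256 + sum1 = 153·256 + 57 = 39225 = 0x9939.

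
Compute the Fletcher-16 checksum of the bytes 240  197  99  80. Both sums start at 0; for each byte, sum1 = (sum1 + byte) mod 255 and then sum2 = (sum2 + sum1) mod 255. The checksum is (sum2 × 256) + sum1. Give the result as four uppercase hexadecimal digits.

2C6A

Running sums (mod 255):
  after byte 0 (240): sum1=240, sum2=240
  after byte 1 (197): sum1=182, sum2=167
  after byte 2 (99): sum1=26, sum2=193
  after byte 3 (80): sum1=106, sum2=44
Checksum = sum2·256 + sum1 = 44·256 + 106 = 11370 = 0x2C6A.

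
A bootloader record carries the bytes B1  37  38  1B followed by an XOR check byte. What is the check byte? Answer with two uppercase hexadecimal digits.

XOR the bytes together:
  start with 0xB1
  0xB1 ⊕ 0x37 = 0x86
  0x86 ⊕ 0x38 = 0xBE
  0xBE ⊕ 0x1B = 0xA5

A5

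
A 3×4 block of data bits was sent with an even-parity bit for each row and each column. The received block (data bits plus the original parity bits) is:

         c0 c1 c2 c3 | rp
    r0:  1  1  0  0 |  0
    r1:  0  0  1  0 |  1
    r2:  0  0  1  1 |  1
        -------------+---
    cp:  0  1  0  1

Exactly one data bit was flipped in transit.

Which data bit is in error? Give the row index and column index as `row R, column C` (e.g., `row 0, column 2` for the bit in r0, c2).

Recompute each row's even parity and compare to rp:
  r0: data parity 0, sent rp 0 → ok
  r1: data parity 1, sent rp 1 → ok
  r2: data parity 0, sent rp 1 → mismatch
Recompute each column's even parity and compare to cp:
  c0: data parity 1, sent cp 0 → mismatch
  c1: data parity 1, sent cp 1 → ok
  c2: data parity 0, sent cp 0 → ok
  c3: data parity 1, sent cp 1 → ok
Exactly one row (r2) and one column (c0) fail → the flipped bit is at their intersection.

row 2, column 0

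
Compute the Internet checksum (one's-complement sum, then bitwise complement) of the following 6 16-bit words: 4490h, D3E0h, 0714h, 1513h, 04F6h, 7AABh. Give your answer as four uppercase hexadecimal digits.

4BC6

One's-complement addition (fold any carry out of bit 15 back into bit 0):
  0x4490 + 0xD3E0 = 0x11870 → wrap carry → 0x1871
  0x1871 + 0x0714 = 0x01F85
  0x1F85 + 0x1513 = 0x03498
  0x3498 + 0x04F6 = 0x0398E
  0x398E + 0x7AAB = 0x0B439
One's-complement sum = 0xB439.
Checksum = ~0xB439 & 0xFFFF = 0x4BC6.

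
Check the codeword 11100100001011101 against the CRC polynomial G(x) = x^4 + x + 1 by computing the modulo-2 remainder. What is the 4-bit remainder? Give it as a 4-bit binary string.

Modulo-2 division of 11100100001011101 by 10011:
  pos 0: 11100 XOR 10011 = 01111
  pos 1: 11111 XOR 10011 = 01100
  pos 2: 11000 XOR 10011 = 01011
  pos 3: 10110 XOR 10011 = 00101
  pos 5: 10100 XOR 10011 = 00111
  pos 7: 11110 XOR 10011 = 01101
  pos 8: 11011 XOR 10011 = 01000
  pos 9: 10001 XOR 10011 = 00010
  pos 12: 10101 XOR 10011 = 00110
Remainder = 0110 (nonzero — an error is detected).

0110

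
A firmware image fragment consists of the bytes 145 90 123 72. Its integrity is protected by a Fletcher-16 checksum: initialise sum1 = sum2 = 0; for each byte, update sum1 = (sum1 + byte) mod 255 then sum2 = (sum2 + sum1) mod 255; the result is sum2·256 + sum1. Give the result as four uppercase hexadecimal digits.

Running sums (mod 255):
  after byte 0 (145): sum1=145, sum2=145
  after byte 1 (90): sum1=235, sum2=125
  after byte 2 (123): sum1=103, sum2=228
  after byte 3 (72): sum1=175, sum2=148
Checksum = sum2·256 + sum1 = 148·256 + 175 = 38063 = 0x94AF.

94AF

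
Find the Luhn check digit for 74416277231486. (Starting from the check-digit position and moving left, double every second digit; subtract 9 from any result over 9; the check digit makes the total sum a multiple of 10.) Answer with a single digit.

9

Partial digits right→left: 6 8 4 1 3 2 7 7 2 6 1 4 4 7
Double every second digit counting from the check-digit position (so the 1st, 3rd, 5th, ... of the partial from the right).
  doubled (with −9 where >9): 3 8 6 5 4 2 8 → sum 36
  kept as-is: 8 1 2 7 6 4 7 → sum 35
Total = 36 + 35 = 71.
Check digit = (10 − (71 mod 10)) mod 10 = 9.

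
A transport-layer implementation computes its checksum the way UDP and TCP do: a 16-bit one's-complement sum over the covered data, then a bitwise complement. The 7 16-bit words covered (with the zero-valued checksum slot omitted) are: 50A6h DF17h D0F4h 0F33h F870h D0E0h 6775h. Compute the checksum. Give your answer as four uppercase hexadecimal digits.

One's-complement addition (fold any carry out of bit 15 back into bit 0):
  0x50A6 + 0xDF17 = 0x12FBD → wrap carry → 0x2FBE
  0x2FBE + 0xD0F4 = 0x100B2 → wrap carry → 0x00B3
  0x00B3 + 0x0F33 = 0x00FE6
  0x0FE6 + 0xF870 = 0x10856 → wrap carry → 0x0857
  0x0857 + 0xD0E0 = 0x0D937
  0xD937 + 0x6775 = 0x140AC → wrap carry → 0x40AD
One's-complement sum = 0x40AD.
Checksum = ~0x40AD & 0xFFFF = 0xBF52.

BF52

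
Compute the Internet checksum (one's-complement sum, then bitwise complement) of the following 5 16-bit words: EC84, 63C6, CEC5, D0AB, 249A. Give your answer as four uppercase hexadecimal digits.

One's-complement addition (fold any carry out of bit 15 back into bit 0):
  0xEC84 + 0x63C6 = 0x1504A → wrap carry → 0x504B
  0x504B + 0xCEC5 = 0x11F10 → wrap carry → 0x1F11
  0x1F11 + 0xD0AB = 0x0EFBC
  0xEFBC + 0x249A = 0x11456 → wrap carry → 0x1457
One's-complement sum = 0x1457.
Checksum = ~0x1457 & 0xFFFF = 0xEBA8.

EBA8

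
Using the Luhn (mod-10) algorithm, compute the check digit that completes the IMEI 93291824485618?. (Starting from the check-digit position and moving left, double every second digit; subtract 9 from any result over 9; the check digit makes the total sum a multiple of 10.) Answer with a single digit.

Partial digits right→left: 8 1 6 5 8 4 4 2 8 1 9 2 3 9
Double every second digit counting from the check-digit position (so the 1st, 3rd, 5th, ... of the partial from the right).
  doubled (with −9 where >9): 7 3 7 8 7 9 6 → sum 47
  kept as-is: 1 5 4 2 1 2 9 → sum 24
Total = 47 + 24 = 71.
Check digit = (10 − (71 mod 10)) mod 10 = 9.

9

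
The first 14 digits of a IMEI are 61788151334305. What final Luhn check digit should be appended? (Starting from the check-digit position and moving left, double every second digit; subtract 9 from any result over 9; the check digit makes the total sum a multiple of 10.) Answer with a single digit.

Partial digits right→left: 5 0 3 4 3 3 1 5 1 8 8 7 1 6
Double every second digit counting from the check-digit position (so the 1st, 3rd, 5th, ... of the partial from the right).
  doubled (with −9 where >9): 1 6 6 2 2 7 2 → sum 26
  kept as-is: 0 4 3 5 8 7 6 → sum 33
Total = 26 + 33 = 59.
Check digit = (10 − (59 mod 10)) mod 10 = 1.

1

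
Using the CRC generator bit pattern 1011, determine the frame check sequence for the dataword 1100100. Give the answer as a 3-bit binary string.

001

Append 3 zeros: 1100100000. Divide by 1011 (XOR where the leading bit is 1):
  pos 0: 1100 XOR 1011 = 0111
  pos 1: 1111 XOR 1011 = 0100
  pos 2: 1000 XOR 1011 = 0011
  pos 4: 1100 XOR 1011 = 0111
  pos 5: 1110 XOR 1011 = 0101
  pos 6: 1010 XOR 1011 = 0001
Remainder (last 3 bits) = 001. This is the CRC / FCS.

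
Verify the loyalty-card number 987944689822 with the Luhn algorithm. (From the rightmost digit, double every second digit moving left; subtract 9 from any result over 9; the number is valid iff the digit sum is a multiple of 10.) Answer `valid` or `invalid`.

From the right, keep odd positions and double even positions (subtract 9 from any doubled value over 9):
  doubled (positions 2,4,...): 4 9 3 8 5 9 → sum 38
  kept (positions 1,3,...): 2 8 8 4 9 8 → sum 39
Total = 77.
77 mod 10 = 7, so the number is invalid.

invalid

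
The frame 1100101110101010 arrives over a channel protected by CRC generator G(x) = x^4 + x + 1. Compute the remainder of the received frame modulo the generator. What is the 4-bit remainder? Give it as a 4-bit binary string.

1110

Modulo-2 division of 1100101110101010 by 10011:
  pos 0: 11001 XOR 10011 = 01010
  pos 1: 10100 XOR 10011 = 00111
  pos 3: 11111 XOR 10011 = 01100
  pos 4: 11001 XOR 10011 = 01010
  pos 5: 10100 XOR 10011 = 00111
  pos 7: 11110 XOR 10011 = 01101
  pos 8: 11011 XOR 10011 = 01000
  pos 9: 10000 XOR 10011 = 00011
Remainder = 1110 (nonzero — an error is detected).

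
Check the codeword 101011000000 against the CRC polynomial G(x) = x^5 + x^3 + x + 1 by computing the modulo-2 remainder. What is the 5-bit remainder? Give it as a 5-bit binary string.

00000

Modulo-2 division of 101011000000 by 101011:
  pos 0: 101011 XOR 101011 = 000000
Remainder = 00000 (zero — the frame passes the CRC check).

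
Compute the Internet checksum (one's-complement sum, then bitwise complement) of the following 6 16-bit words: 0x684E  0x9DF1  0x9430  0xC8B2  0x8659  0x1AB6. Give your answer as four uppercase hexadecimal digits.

FBCC

One's-complement addition (fold any carry out of bit 15 back into bit 0):
  0x684E + 0x9DF1 = 0x1063F → wrap carry → 0x0640
  0x0640 + 0x9430 = 0x09A70
  0x9A70 + 0xC8B2 = 0x16322 → wrap carry → 0x6323
  0x6323 + 0x8659 = 0x0E97C
  0xE97C + 0x1AB6 = 0x10432 → wrap carry → 0x0433
One's-complement sum = 0x0433.
Checksum = ~0x0433 & 0xFFFF = 0xFBCC.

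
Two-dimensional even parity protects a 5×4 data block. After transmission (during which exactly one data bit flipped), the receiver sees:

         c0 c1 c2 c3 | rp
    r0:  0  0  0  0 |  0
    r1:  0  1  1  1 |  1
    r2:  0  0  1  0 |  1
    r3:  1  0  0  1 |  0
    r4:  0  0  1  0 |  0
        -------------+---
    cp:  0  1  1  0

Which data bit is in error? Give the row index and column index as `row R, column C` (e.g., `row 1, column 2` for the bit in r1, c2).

row 4, column 0

Recompute each row's even parity and compare to rp:
  r0: data parity 0, sent rp 0 → ok
  r1: data parity 1, sent rp 1 → ok
  r2: data parity 1, sent rp 1 → ok
  r3: data parity 0, sent rp 0 → ok
  r4: data parity 1, sent rp 0 → mismatch
Recompute each column's even parity and compare to cp:
  c0: data parity 1, sent cp 0 → mismatch
  c1: data parity 1, sent cp 1 → ok
  c2: data parity 1, sent cp 1 → ok
  c3: data parity 0, sent cp 0 → ok
Exactly one row (r4) and one column (c0) fail → the flipped bit is at their intersection.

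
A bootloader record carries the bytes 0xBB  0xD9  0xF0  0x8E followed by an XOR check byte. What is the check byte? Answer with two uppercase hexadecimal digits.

1C

XOR the bytes together:
  start with 0xBB
  0xBB ⊕ 0xD9 = 0x62
  0x62 ⊕ 0xF0 = 0x92
  0x92 ⊕ 0x8E = 0x1C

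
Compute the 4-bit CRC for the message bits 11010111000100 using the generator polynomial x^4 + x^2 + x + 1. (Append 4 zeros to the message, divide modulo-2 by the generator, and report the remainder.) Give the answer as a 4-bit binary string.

0111

Append 4 zeros: 110101110001000000. Divide by 10111 (XOR where the leading bit is 1):
  pos 0: 11010 XOR 10111 = 01101
  pos 1: 11011 XOR 10111 = 01100
  pos 2: 11001 XOR 10111 = 01110
  pos 3: 11101 XOR 10111 = 01010
  pos 4: 10100 XOR 10111 = 00011
  pos 7: 11001 XOR 10111 = 01110
  pos 8: 11100 XOR 10111 = 01011
  pos 9: 10110 XOR 10111 = 00001
  pos 13: 10000 XOR 10111 = 00111
Remainder (last 4 bits) = 0111. This is the CRC / FCS.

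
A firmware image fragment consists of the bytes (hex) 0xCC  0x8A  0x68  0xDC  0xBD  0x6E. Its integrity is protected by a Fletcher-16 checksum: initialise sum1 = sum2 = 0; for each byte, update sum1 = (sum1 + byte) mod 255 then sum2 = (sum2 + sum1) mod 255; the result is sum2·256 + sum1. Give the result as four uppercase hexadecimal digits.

Running sums (mod 255):
  after byte 0 (0xCC): sum1=204, sum2=204
  after byte 1 (0x8A): sum1=87, sum2=36
  after byte 2 (0x68): sum1=191, sum2=227
  after byte 3 (0xDC): sum1=156, sum2=128
  after byte 4 (0xBD): sum1=90, sum2=218
  after byte 5 (0x6E): sum1=200, sum2=163
Checksum = sum2·256 + sum1 = 163·256 + 200 = 41928 = 0xA3C8.

A3C8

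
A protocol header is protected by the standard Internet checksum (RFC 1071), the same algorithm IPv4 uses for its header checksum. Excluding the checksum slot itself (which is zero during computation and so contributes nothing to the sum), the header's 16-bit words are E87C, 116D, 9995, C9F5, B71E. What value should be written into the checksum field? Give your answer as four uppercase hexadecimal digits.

One's-complement addition (fold any carry out of bit 15 back into bit 0):
  0xE87C + 0x116D = 0x0F9E9
  0xF9E9 + 0x9995 = 0x1937E → wrap carry → 0x937F
  0x937F + 0xC9F5 = 0x15D74 → wrap carry → 0x5D75
  0x5D75 + 0xB71E = 0x11493 → wrap carry → 0x1494
One's-complement sum = 0x1494.
Checksum = ~0x1494 & 0xFFFF = 0xEB6B.

EB6B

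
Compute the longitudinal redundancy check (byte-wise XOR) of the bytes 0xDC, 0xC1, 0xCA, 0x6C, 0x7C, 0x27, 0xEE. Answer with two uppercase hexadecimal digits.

0E

XOR the bytes together:
  start with 0xDC
  0xDC ⊕ 0xC1 = 0x1D
  0x1D ⊕ 0xCA = 0xD7
  0xD7 ⊕ 0x6C = 0xBB
  0xBB ⊕ 0x7C = 0xC7
  0xC7 ⊕ 0x27 = 0xE0
  0xE0 ⊕ 0xEE = 0x0E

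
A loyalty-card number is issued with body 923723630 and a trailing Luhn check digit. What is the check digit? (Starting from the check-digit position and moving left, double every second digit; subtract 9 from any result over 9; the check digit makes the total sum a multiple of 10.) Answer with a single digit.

3

Partial digits right→left: 0 3 6 3 2 7 3 2 9
Double every second digit counting from the check-digit position (so the 1st, 3rd, 5th, ... of the partial from the right).
  doubled (with −9 where >9): 0 3 4 6 9 → sum 22
  kept as-is: 3 3 7 2 → sum 15
Total = 22 + 15 = 37.
Check digit = (10 − (37 mod 10)) mod 10 = 3.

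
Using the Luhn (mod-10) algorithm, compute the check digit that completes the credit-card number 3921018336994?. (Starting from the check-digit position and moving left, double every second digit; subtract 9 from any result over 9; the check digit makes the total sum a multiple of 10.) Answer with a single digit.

Partial digits right→left: 4 9 9 6 3 3 8 1 0 1 2 9 3
Double every second digit counting from the check-digit position (so the 1st, 3rd, 5th, ... of the partial from the right).
  doubled (with −9 where >9): 8 9 6 7 0 4 6 → sum 40
  kept as-is: 9 6 3 1 1 9 → sum 29
Total = 40 + 29 = 69.
Check digit = (10 − (69 mod 10)) mod 10 = 1.

1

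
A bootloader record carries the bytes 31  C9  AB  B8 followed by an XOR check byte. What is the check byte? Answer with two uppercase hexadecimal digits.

EB

XOR the bytes together:
  start with 0x31
  0x31 ⊕ 0xC9 = 0xF8
  0xF8 ⊕ 0xAB = 0x53
  0x53 ⊕ 0xB8 = 0xEB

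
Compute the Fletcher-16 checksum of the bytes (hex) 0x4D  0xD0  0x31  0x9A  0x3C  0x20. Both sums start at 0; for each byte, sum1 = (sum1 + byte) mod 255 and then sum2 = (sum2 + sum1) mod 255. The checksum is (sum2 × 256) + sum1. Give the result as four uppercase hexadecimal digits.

Running sums (mod 255):
  after byte 0 (0x4D): sum1=77, sum2=77
  after byte 1 (0xD0): sum1=30, sum2=107
  after byte 2 (0x31): sum1=79, sum2=186
  after byte 3 (0x9A): sum1=233, sum2=164
  after byte 4 (0x3C): sum1=38, sum2=202
  after byte 5 (0x20): sum1=70, sum2=17
Checksum = sum2·256 + sum1 = 17·256 + 70 = 4422 = 0x1146.

1146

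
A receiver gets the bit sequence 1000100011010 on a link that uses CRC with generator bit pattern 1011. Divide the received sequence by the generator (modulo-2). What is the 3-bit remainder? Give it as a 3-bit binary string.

010

Modulo-2 division of 1000100011010 by 1011:
  pos 0: 1000 XOR 1011 = 0011
  pos 2: 1110 XOR 1011 = 0101
  pos 3: 1010 XOR 1011 = 0001
  pos 6: 1011 XOR 1011 = 0000
Remainder = 010 (nonzero — an error is detected).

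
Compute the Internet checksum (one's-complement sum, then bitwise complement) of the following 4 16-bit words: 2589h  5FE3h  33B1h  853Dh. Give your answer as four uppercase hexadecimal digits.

C1A4

One's-complement addition (fold any carry out of bit 15 back into bit 0):
  0x2589 + 0x5FE3 = 0x0856C
  0x856C + 0x33B1 = 0x0B91D
  0xB91D + 0x853D = 0x13E5A → wrap carry → 0x3E5B
One's-complement sum = 0x3E5B.
Checksum = ~0x3E5B & 0xFFFF = 0xC1A4.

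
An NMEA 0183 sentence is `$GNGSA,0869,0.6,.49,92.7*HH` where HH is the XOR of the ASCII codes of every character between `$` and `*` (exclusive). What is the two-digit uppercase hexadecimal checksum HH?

42

XOR the ASCII codes of the payload characters:
  'G' = 0x47 → acc = 0x47
  'N' = 0x4E → acc = 0x09
  'G' = 0x47 → acc = 0x4E
  'S' = 0x53 → acc = 0x1D
  'A' = 0x41 → acc = 0x5C
  ',' = 0x2C → acc = 0x70
  '0' = 0x30 → acc = 0x40
  '8' = 0x38 → acc = 0x78
  '6' = 0x36 → acc = 0x4E
  '9' = 0x39 → acc = 0x77
  ',' = 0x2C → acc = 0x5B
  '0' = 0x30 → acc = 0x6B
  '.' = 0x2E → acc = 0x45
  '6' = 0x36 → acc = 0x73
  ',' = 0x2C → acc = 0x5F
  '.' = 0x2E → acc = 0x71
  '4' = 0x34 → acc = 0x45
  '9' = 0x39 → acc = 0x7C
  ',' = 0x2C → acc = 0x50
  '9' = 0x39 → acc = 0x69
  '2' = 0x32 → acc = 0x5B
  '.' = 0x2E → acc = 0x75
  '7' = 0x37 → acc = 0x42
Checksum = 0x42.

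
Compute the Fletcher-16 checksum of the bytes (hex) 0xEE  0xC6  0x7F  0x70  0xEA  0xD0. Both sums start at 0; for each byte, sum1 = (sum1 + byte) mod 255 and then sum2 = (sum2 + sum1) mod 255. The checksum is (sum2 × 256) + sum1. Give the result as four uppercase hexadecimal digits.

7161

Running sums (mod 255):
  after byte 0 (0xEE): sum1=238, sum2=238
  after byte 1 (0xC6): sum1=181, sum2=164
  after byte 2 (0x7F): sum1=53, sum2=217
  after byte 3 (0x70): sum1=165, sum2=127
  after byte 4 (0xEA): sum1=144, sum2=16
  after byte 5 (0xD0): sum1=97, sum2=113
Checksum = sum2·256 + sum1 = 113·256 + 97 = 29025 = 0x7161.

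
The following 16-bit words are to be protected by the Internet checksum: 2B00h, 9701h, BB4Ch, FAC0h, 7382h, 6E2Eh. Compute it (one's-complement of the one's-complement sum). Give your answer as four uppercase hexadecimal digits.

One's-complement addition (fold any carry out of bit 15 back into bit 0):
  0x2B00 + 0x9701 = 0x0C201
  0xC201 + 0xBB4C = 0x17D4D → wrap carry → 0x7D4E
  0x7D4E + 0xFAC0 = 0x1780E → wrap carry → 0x780F
  0x780F + 0x7382 = 0x0EB91
  0xEB91 + 0x6E2E = 0x159BF → wrap carry → 0x59C0
One's-complement sum = 0x59C0.
Checksum = ~0x59C0 & 0xFFFF = 0xA63F.

A63F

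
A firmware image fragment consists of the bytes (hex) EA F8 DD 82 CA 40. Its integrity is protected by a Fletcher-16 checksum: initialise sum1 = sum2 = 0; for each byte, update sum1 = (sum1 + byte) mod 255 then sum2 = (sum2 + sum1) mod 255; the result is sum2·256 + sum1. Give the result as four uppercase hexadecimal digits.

334F

Running sums (mod 255):
  after byte 0 (EA): sum1=234, sum2=234
  after byte 1 (F8): sum1=227, sum2=206
  after byte 2 (DD): sum1=193, sum2=144
  after byte 3 (82): sum1=68, sum2=212
  after byte 4 (CA): sum1=15, sum2=227
  after byte 5 (40): sum1=79, sum2=51
Checksum = sum2·256 + sum1 = 51·256 + 79 = 13135 = 0x334F.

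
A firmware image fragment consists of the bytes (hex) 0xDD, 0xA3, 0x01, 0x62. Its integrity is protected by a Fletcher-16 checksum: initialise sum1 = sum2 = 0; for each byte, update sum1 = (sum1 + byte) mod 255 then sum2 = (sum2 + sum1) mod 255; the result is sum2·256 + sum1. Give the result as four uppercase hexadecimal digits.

Running sums (mod 255):
  after byte 0 (0xDD): sum1=221, sum2=221
  after byte 1 (0xA3): sum1=129, sum2=95
  after byte 2 (0x01): sum1=130, sum2=225
  after byte 3 (0x62): sum1=228, sum2=198
Checksum = sum2·256 + sum1 = 198·256 + 228 = 50916 = 0xC6E4.

C6E4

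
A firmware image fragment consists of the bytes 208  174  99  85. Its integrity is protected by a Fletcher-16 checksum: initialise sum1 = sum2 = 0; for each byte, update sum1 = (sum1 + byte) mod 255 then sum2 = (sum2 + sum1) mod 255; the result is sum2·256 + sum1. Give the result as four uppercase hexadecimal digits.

6B38

Running sums (mod 255):
  after byte 0 (208): sum1=208, sum2=208
  after byte 1 (174): sum1=127, sum2=80
  after byte 2 (99): sum1=226, sum2=51
  after byte 3 (85): sum1=56, sum2=107
Checksum = sum2·256 + sum1 = 107·256 + 56 = 27448 = 0x6B38.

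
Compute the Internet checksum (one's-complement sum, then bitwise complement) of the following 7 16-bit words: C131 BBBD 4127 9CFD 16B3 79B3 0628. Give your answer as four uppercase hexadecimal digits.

0E5D

One's-complement addition (fold any carry out of bit 15 back into bit 0):
  0xC131 + 0xBBBD = 0x17CEE → wrap carry → 0x7CEF
  0x7CEF + 0x4127 = 0x0BE16
  0xBE16 + 0x9CFD = 0x15B13 → wrap carry → 0x5B14
  0x5B14 + 0x16B3 = 0x071C7
  0x71C7 + 0x79B3 = 0x0EB7A
  0xEB7A + 0x0628 = 0x0F1A2
One's-complement sum = 0xF1A2.
Checksum = ~0xF1A2 & 0xFFFF = 0x0E5D.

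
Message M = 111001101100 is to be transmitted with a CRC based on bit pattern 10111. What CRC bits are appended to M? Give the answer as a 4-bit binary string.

1110

Append 4 zeros: 1110011011000000. Divide by 10111 (XOR where the leading bit is 1):
  pos 0: 11100 XOR 10111 = 01011
  pos 1: 10111 XOR 10111 = 00000
  pos 6: 10110 XOR 10111 = 00001
  pos 10: 10000 XOR 10111 = 00111
Remainder (last 4 bits) = 1110. This is the CRC / FCS.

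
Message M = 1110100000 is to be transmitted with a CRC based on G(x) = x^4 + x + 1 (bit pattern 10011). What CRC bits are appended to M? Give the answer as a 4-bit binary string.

0110

Append 4 zeros: 11101000000000. Divide by 10011 (XOR where the leading bit is 1):
  pos 0: 11101 XOR 10011 = 01110
  pos 1: 11100 XOR 10011 = 01111
  pos 2: 11110 XOR 10011 = 01101
  pos 3: 11010 XOR 10011 = 01001
  pos 4: 10010 XOR 10011 = 00001
  pos 8: 10000 XOR 10011 = 00011
Remainder (last 4 bits) = 0110. This is the CRC / FCS.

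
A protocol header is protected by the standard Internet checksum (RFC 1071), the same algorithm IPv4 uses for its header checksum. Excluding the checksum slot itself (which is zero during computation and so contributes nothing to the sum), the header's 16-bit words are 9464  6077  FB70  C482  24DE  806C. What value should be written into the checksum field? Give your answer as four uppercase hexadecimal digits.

One's-complement addition (fold any carry out of bit 15 back into bit 0):
  0x9464 + 0x6077 = 0x0F4DB
  0xF4DB + 0xFB70 = 0x1F04B → wrap carry → 0xF04C
  0xF04C + 0xC482 = 0x1B4CE → wrap carry → 0xB4CF
  0xB4CF + 0x24DE = 0x0D9AD
  0xD9AD + 0x806C = 0x15A19 → wrap carry → 0x5A1A
One's-complement sum = 0x5A1A.
Checksum = ~0x5A1A & 0xFFFF = 0xA5E5.

A5E5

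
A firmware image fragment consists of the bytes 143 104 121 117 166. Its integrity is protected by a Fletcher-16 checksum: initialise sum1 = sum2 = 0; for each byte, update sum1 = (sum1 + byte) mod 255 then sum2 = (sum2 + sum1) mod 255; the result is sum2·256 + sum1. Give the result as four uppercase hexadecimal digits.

6D8D

Running sums (mod 255):
  after byte 0 (143): sum1=143, sum2=143
  after byte 1 (104): sum1=247, sum2=135
  after byte 2 (121): sum1=113, sum2=248
  after byte 3 (117): sum1=230, sum2=223
  after byte 4 (166): sum1=141, sum2=109
Checksum = sum2·256 + sum1 = 109·256 + 141 = 28045 = 0x6D8D.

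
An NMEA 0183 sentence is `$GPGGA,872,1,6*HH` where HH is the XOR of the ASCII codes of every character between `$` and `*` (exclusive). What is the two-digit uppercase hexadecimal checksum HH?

40

XOR the ASCII codes of the payload characters:
  'G' = 0x47 → acc = 0x47
  'P' = 0x50 → acc = 0x17
  'G' = 0x47 → acc = 0x50
  'G' = 0x47 → acc = 0x17
  'A' = 0x41 → acc = 0x56
  ',' = 0x2C → acc = 0x7A
  '8' = 0x38 → acc = 0x42
  '7' = 0x37 → acc = 0x75
  '2' = 0x32 → acc = 0x47
  ',' = 0x2C → acc = 0x6B
  '1' = 0x31 → acc = 0x5A
  ',' = 0x2C → acc = 0x76
  '6' = 0x36 → acc = 0x40
Checksum = 0x40.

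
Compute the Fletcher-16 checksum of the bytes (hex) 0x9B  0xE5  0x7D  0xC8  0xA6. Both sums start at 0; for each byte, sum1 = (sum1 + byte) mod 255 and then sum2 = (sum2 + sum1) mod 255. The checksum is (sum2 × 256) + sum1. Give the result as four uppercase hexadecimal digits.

Running sums (mod 255):
  after byte 0 (0x9B): sum1=155, sum2=155
  after byte 1 (0xE5): sum1=129, sum2=29
  after byte 2 (0x7D): sum1=254, sum2=28
  after byte 3 (0xC8): sum1=199, sum2=227
  after byte 4 (0xA6): sum1=110, sum2=82
Checksum = sum2·256 + sum1 = 82·256 + 110 = 21102 = 0x526E.

526E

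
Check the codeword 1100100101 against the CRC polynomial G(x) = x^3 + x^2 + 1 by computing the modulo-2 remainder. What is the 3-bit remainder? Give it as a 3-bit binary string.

000

Modulo-2 division of 1100100101 by 1101:
  pos 0: 1100 XOR 1101 = 0001
  pos 3: 1100 XOR 1101 = 0001
  pos 6: 1101 XOR 1101 = 0000
Remainder = 000 (zero — the frame passes the CRC check).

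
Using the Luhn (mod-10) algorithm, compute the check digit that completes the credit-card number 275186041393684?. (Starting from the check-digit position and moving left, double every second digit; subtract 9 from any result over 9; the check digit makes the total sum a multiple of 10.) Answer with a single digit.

4

Partial digits right→left: 4 8 6 3 9 3 1 4 0 6 8 1 5 7 2
Double every second digit counting from the check-digit position (so the 1st, 3rd, 5th, ... of the partial from the right).
  doubled (with −9 where >9): 8 3 9 2 0 7 1 4 → sum 34
  kept as-is: 8 3 3 4 6 1 7 → sum 32
Total = 34 + 32 = 66.
Check digit = (10 − (66 mod 10)) mod 10 = 4.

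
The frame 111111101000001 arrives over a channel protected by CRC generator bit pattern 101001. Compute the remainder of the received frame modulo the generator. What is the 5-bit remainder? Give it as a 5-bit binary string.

00000

Modulo-2 division of 111111101000001 by 101001:
  pos 0: 111111 XOR 101001 = 010110
  pos 1: 101101 XOR 101001 = 000100
  pos 4: 100010 XOR 101001 = 001011
  pos 6: 101100 XOR 101001 = 000101
  pos 9: 101001 XOR 101001 = 000000
Remainder = 00000 (zero — the frame passes the CRC check).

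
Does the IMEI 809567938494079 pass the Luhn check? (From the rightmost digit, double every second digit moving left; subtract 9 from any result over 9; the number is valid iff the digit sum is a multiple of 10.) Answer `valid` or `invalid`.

invalid

From the right, keep odd positions and double even positions (subtract 9 from any doubled value over 9):
  doubled (positions 2,4,...): 5 8 8 6 5 1 0 → sum 33
  kept (positions 1,3,...): 9 0 9 8 9 6 9 8 → sum 58
Total = 91.
91 mod 10 = 1, so the number is invalid.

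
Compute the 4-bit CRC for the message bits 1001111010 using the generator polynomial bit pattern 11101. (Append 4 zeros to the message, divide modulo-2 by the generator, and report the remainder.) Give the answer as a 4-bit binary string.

0110

Append 4 zeros: 10011110100000. Divide by 11101 (XOR where the leading bit is 1):
  pos 0: 10011 XOR 11101 = 01110
  pos 1: 11101 XOR 11101 = 00000
  pos 6: 10100 XOR 11101 = 01001
  pos 7: 10010 XOR 11101 = 01111
  pos 8: 11110 XOR 11101 = 00011
Remainder (last 4 bits) = 0110. This is the CRC / FCS.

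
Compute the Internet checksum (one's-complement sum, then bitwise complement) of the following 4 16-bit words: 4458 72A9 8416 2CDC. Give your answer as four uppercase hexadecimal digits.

One's-complement addition (fold any carry out of bit 15 back into bit 0):
  0x4458 + 0x72A9 = 0x0B701
  0xB701 + 0x8416 = 0x13B17 → wrap carry → 0x3B18
  0x3B18 + 0x2CDC = 0x067F4
One's-complement sum = 0x67F4.
Checksum = ~0x67F4 & 0xFFFF = 0x980B.

980B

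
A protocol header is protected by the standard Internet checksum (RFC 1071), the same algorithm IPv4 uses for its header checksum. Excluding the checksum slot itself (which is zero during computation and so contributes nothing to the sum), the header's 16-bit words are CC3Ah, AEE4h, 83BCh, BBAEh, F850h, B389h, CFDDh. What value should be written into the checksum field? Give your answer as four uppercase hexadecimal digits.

One's-complement addition (fold any carry out of bit 15 back into bit 0):
  0xCC3A + 0xAEE4 = 0x17B1E → wrap carry → 0x7B1F
  0x7B1F + 0x83BC = 0x0FEDB
  0xFEDB + 0xBBAE = 0x1BA89 → wrap carry → 0xBA8A
  0xBA8A + 0xF850 = 0x1B2DA → wrap carry → 0xB2DB
  0xB2DB + 0xB389 = 0x16664 → wrap carry → 0x6665
  0x6665 + 0xCFDD = 0x13642 → wrap carry → 0x3643
One's-complement sum = 0x3643.
Checksum = ~0x3643 & 0xFFFF = 0xC9BC.

C9BC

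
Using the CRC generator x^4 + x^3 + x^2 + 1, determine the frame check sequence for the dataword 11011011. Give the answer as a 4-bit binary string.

1100

Append 4 zeros: 110110110000. Divide by 11101 (XOR where the leading bit is 1):
  pos 0: 11011 XOR 11101 = 00110
  pos 2: 11001 XOR 11101 = 00100
  pos 4: 10010 XOR 11101 = 01111
  pos 5: 11110 XOR 11101 = 00011
Remainder (last 4 bits) = 1100. This is the CRC / FCS.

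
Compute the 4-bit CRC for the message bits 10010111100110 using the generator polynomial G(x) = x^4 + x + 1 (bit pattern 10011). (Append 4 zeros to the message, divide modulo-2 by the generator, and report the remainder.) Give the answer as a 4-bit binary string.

1011

Append 4 zeros: 100101111001100000. Divide by 10011 (XOR where the leading bit is 1):
  pos 0: 10010 XOR 10011 = 00001
  pos 4: 11111 XOR 10011 = 01100
  pos 5: 11000 XOR 10011 = 01011
  pos 6: 10110 XOR 10011 = 00101
  pos 8: 10111 XOR 10011 = 00100
  pos 10: 10000 XOR 10011 = 00011
  pos 13: 11000 XOR 10011 = 01011
Remainder (last 4 bits) = 1011. This is the CRC / FCS.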